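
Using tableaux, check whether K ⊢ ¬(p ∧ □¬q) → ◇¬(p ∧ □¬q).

Invalid (countermodel exists)

Tableau for the negation ¬(¬(p ∧ □¬q) → ◇¬(p ∧ □¬q)):
1. ¬(¬(p ∧ □¬q) → ◇¬(p ∧ □¬q)), w0
2. ¬(p ∧ □¬q), w0
3. ¬◇¬(p ∧ □¬q), w0
4. ¬□¬q, w0
5. q, w1
6. p ∧ □¬q, w1
7. p, w1
8. □¬q, w1
Accessibility: w0Rw1
The negation has an open branch (countermodel exists).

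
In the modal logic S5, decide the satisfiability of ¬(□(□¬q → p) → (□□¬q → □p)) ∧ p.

1. ¬(□(□¬q → p) → (□□¬q → □p)) ∧ p, w0
2. ¬(□(□¬q → p) → (□□¬q → □p)), w0
3. p, w0
4. □(□¬q → p), w0
5. ¬(□□¬q → □p), w0
6. □□¬q, w0
7. ¬□p, w0
8. □¬q → p, w0
9. □¬q, w0
10. ¬q, w0
11. ¬p, w1
12. □¬q → p, w1
13. □¬q, w1
14. ¬q, w1
15. ¬□¬q, w1
16. q, w2
17. □¬q → p, w2
18. □¬q, w2
19. ¬q, w2
Accessibility: w0Rw0, w0Rw1, w0Rw2, w1Rw0, w1Rw1, w1Rw2, w2Rw0, w2Rw1, w2Rw2
Branch closes: q and ¬q both at w2.
(One branch shown.) All branches close.

Unsatisfiable (every branch closes)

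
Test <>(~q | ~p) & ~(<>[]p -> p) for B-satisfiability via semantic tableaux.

1. <>(~q | ~p) & ~(<>[]p -> p), u
2. <>(~q | ~p), u   [&-rule on 1]
3. ~(<>[]p -> p), u   [&-rule on 1]
4. <>[]p, u   [~->-rule on 3]
5. ~p, u   [~->-rule on 3]
6. ~q | ~p, v   [<>-rule on 2: fresh world v, uRv]
7. ~p, v   [|-rule on 6 (branches; this branch)]
8. []p, w   [<>-rule on 4: fresh world w, uRw]
9. p, u   [[]-rule on 8 via wRu]
Accessibility: uRu, uRv, uRw, vRu, vRv, wRu, wRw
Branch closes: p and ~p both at u.
(One branch shown.) All branches close.

No, unsatisfiable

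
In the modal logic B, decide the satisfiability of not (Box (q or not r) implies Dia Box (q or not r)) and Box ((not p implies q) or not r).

Unsatisfiable (every branch closes)

1. not (Box (q or not r) implies Dia Box (q or not r)) and Box ((not p implies q) or not r), 0
2. not (Box (q or not r) implies Dia Box (q or not r)), 0
3. Box ((not p implies q) or not r), 0
4. Box (q or not r), 0
5. not Dia Box (q or not r), 0
6. (not p implies q) or not r, 0
7. q or not r, 0
8. not Box (q or not r), 0
9. not p implies q, 0
10. not r, 0
11. q, 0
12. not (q or not r), 1
13. not q, 1
14. r, 1
15. (not p implies q) or not r, 1
16. q or not r, 1
17. not Box (q or not r), 1
18. not p implies q, 1
19. not r, 1
Accessibility: 0R0, 0R1, 1R0, 1R1
Branch closes: r and not r both at 1.
All branches of the tableau close; one closing branch shown above.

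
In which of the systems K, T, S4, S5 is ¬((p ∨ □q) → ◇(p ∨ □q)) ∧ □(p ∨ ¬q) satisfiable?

K-tableau for the formula:
1. ¬((p ∨ □q) → ◇(p ∨ □q)) ∧ □(p ∨ ¬q), 0
2. ¬((p ∨ □q) → ◇(p ∨ □q)), 0
3. □(p ∨ ¬q), 0
4. p ∨ □q, 0
5. ¬◇(p ∨ □q), 0
6. □q, 0
Complete open branch: satisfiable in K.
T-tableau for the formula:
1. ¬((p ∨ □q) → ◇(p ∨ □q)) ∧ □(p ∨ ¬q), 0
2. ¬((p ∨ □q) → ◇(p ∨ □q)), 0
3. □(p ∨ ¬q), 0
4. p ∨ □q, 0
5. ¬◇(p ∨ □q), 0
6. p ∨ ¬q, 0
7. ¬(p ∨ □q), 0
8. ¬p, 0
9. ¬□q, 0
10. □q, 0
11. q, 0
12. ¬q, 0
Accessibility: 0R0
Branch closes: q and ¬q both at 0.
Every branch closes (one shown): unsatisfiable in T, hence also in S4, S5 (every S4/S5-frame is a T-frame).

K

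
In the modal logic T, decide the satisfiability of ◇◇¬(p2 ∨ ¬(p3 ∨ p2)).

1. ◇◇¬(p2 ∨ ¬(p3 ∨ p2)), w0
2. ◇¬(p2 ∨ ¬(p3 ∨ p2)), w1
3. ¬(p2 ∨ ¬(p3 ∨ p2)), w2
4. ¬p2, w2
5. p3 ∨ p2, w2
6. p3, w2
Accessibility: w0Rw0, w0Rw1, w1Rw1, w1Rw2, w2Rw2

Yes, satisfiable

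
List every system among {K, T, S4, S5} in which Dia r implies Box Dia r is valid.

S5

S4-tableau for the negation not (Dia r implies Box Dia r):
1. not (Dia r implies Box Dia r), 0
2. Dia r, 0   [neg-implies-rule on 1]
3. not Box Dia r, 0   [neg-implies-rule on 1]
4. r, 1   [Dia-rule on 2: fresh world 1, 0R1]
5. not Dia r, 2   [neg-Box-rule on 3: fresh world 2, 0R2]
6. not r, 2   [neg-Dia-rule on 5 via 2R2]
Accessibility: 0R0, 0R1, 0R2, 1R1, 2R2
Complete open branch: countermodel on an S4-frame, so not valid in S4, nor in K, T (the same frame is also a K-frame and a T-frame).
S5-tableau for the negation not (Dia r implies Box Dia r):
1. not (Dia r implies Box Dia r), 0
2. Dia r, 0   [neg-implies-rule on 1]
3. not Box Dia r, 0   [neg-implies-rule on 1]
4. r, 1   [Dia-rule on 2: fresh world 1, 0R1]
5. not Dia r, 2   [neg-Box-rule on 3: fresh world 2, 0R2]
6. not r, 0   [neg-Dia-rule on 5 via 2R0]
7. not r, 1   [neg-Dia-rule on 5 via 2R1]
Accessibility: 0R0, 0R1, 0R2, 1R0, 1R1, 1R2, 2R0, 2R1, 2R2
Branch closes: r and not r both at 1.
Every branch closes (one shown): valid in S5.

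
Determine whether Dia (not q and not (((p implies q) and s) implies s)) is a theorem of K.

Tableau for the negation not Dia (not q and not (((p implies q) and s) implies s)):
1. not Dia (not q and not (((p implies q) and s) implies s)), u
The negation has an open branch (countermodel exists).

Invalid (countermodel exists)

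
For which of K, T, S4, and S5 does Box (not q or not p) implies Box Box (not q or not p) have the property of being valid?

S4-tableau for the negation not (Box (not q or not p) implies Box Box (not q or not p)):
1. not (Box (not q or not p) implies Box Box (not q or not p)), w0
2. Box (not q or not p), w0
3. not Box Box (not q or not p), w0
4. not q or not p, w0
5. not p, w0
6. not Box (not q or not p), w1
7. not q or not p, w1
8. not p, w1
9. not (not q or not p), w2
10. q, w2
11. p, w2
12. not q or not p, w2
13. not p, w2
Accessibility: w0Rw0, w0Rw1, w0Rw2, w1Rw1, w1Rw2, w2Rw2
Branch closes: p and not p both at w2.
Every branch closes (one shown): valid in S4, hence also in S5 (every theorem of S4 is a theorem of S5).
T-tableau for the negation not (Box (not q or not p) implies Box Box (not q or not p)):
1. not (Box (not q or not p) implies Box Box (not q or not p)), w0
2. Box (not q or not p), w0
3. not Box Box (not q or not p), w0
4. not q or not p, w0
5. not p, w0
6. not Box (not q or not p), w1
7. not q or not p, w1
8. not p, w1
9. not (not q or not p), w2
10. q, w2
11. p, w2
Accessibility: w0Rw0, w0Rw1, w1Rw1, w1Rw2, w2Rw2
Complete open branch: countermodel on a T-frame, so not valid in T, nor in K (the same frame is also a K-frame).

S4, S5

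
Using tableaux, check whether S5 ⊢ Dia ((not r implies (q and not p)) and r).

Not valid

Tableau for the negation not Dia ((not r implies (q and not p)) and r):
1. not Dia ((not r implies (q and not p)) and r), w0
2. not ((not r implies (q and not p)) and r), w0   [neg-Dia-rule on 1 via w0Rw0]
3. not r, w0   [neg-and-rule on 2 (branches; this branch)]
Accessibility: w0Rw0
The negation has an open branch (countermodel exists).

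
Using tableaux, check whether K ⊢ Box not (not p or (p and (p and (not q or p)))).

Invalid (countermodel exists)

Tableau for the negation not Box not (not p or (p and (p and (not q or p)))):
1. not Box not (not p or (p and (p and (not q or p)))), w0
2. not p or (p and (p and (not q or p))), w1   [neg-Box-rule on 1: fresh world w1, w0Rw1]
3. p and (p and (not q or p)), w1   [or-rule on 2 (branches; this branch)]
4. p, w1   [and-rule on 3]
5. p and (not q or p), w1   [and-rule on 3]
6. not q or p, w1   [and-rule on 5]
Accessibility: w0Rw1
The negation has an open branch (countermodel exists).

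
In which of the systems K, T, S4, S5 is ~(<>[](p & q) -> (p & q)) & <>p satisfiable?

S4-tableau for the formula:
1. ~(<>[](p & q) -> (p & q)) & <>p, w0
2. ~(<>[](p & q) -> (p & q)), w0
3. <>p, w0
4. <>[](p & q), w0
5. ~(p & q), w0
6. ~q, w0
7. p, w1
8. [](p & q), w2
9. p & q, w2
10. p, w2
11. q, w2
Accessibility: w0Rw0, w0Rw1, w0Rw2, w1Rw1, w2Rw2
Complete open branch: satisfiable in S4, hence also in K, T (this S4-model is also a K-model and a T-model).
S5-tableau for the formula:
1. ~(<>[](p & q) -> (p & q)) & <>p, w0
2. ~(<>[](p & q) -> (p & q)), w0
3. <>p, w0
4. <>[](p & q), w0
5. ~(p & q), w0
6. ~q, w0
7. p, w1
8. [](p & q), w2
9. p & q, w0
10. p, w0
11. q, w0
Accessibility: w0Rw0, w0Rw1, w0Rw2, w1Rw0, w1Rw1, w1Rw2, w2Rw0, w2Rw1, w2Rw2
Branch closes: q and ~q both at w0.
Every branch closes (one shown): unsatisfiable in S5.

K, T, S4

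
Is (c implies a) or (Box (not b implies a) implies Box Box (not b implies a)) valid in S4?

Valid in S4

Tableau for the negation not ((c implies a) or (Box (not b implies a) implies Box Box (not b implies a))):
1. not ((c implies a) or (Box (not b implies a) implies Box Box (not b implies a))), u
2. not (c implies a), u
3. not (Box (not b implies a) implies Box Box (not b implies a)), u
4. c, u
5. not a, u
6. Box (not b implies a), u
7. not Box Box (not b implies a), u
8. not b implies a, u
9. b, u
10. not Box (not b implies a), v
11. not b implies a, v
12. a, v
13. not (not b implies a), w
14. not b, w
15. not a, w
16. not b implies a, w
17. a, w
Accessibility: uRu, uRv, uRw, vRv, vRw, wRw
Branch closes: a and not a both at w.
All branches of the negation close; one closing branch shown above.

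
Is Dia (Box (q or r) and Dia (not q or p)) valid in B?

No, not valid

Tableau for the negation not Dia (Box (q or r) and Dia (not q or p)):
1. not Dia (Box (q or r) and Dia (not q or p)), 0
2. not (Box (q or r) and Dia (not q or p)), 0
3. not Dia (not q or p), 0
4. not (not q or p), 0
5. q, 0
6. not p, 0
Accessibility: 0R0
The negation has an open branch (countermodel exists).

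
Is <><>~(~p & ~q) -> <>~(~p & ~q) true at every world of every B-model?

Tableau for the negation ~(<><>~(~p & ~q) -> <>~(~p & ~q)):
1. ~(<><>~(~p & ~q) -> <>~(~p & ~q)), u
2. <><>~(~p & ~q), u
3. ~<>~(~p & ~q), u
4. ~p & ~q, u
5. ~p, u
6. ~q, u
7. <>~(~p & ~q), v
8. ~p & ~q, v
9. ~p, v
10. ~q, v
11. ~(~p & ~q), w
12. q, w
Accessibility: uRu, uRv, vRu, vRv, vRw, wRv, wRw
The negation has an open branch (countermodel exists).

Invalid (countermodel exists)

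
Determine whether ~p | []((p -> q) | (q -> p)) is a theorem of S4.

Tableau for the negation ~(~p | []((p -> q) | (q -> p))):
1. ~(~p | []((p -> q) | (q -> p))), u
2. p, u   [~|-rule on 1]
3. ~[]((p -> q) | (q -> p)), u   [~|-rule on 1]
4. ~((p -> q) | (q -> p)), v   [~[]-rule on 3: fresh world v, uRv]
5. ~(p -> q), v   [~|-rule on 4]
6. ~(q -> p), v   [~|-rule on 4]
7. p, v   [~->-rule on 5]
8. ~q, v   [~->-rule on 5]
9. q, v   [~->-rule on 6]
10. ~p, v   [~->-rule on 6]
Accessibility: uRu, uRv, vRv
Branch closes: q and ~q both at v.
All branches of the negation close; one closing branch shown above.

Valid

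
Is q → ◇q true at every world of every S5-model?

Valid

Tableau for the negation ¬(q → ◇q):
1. ¬(q → ◇q), u
2. q, u
3. ¬◇q, u
4. ¬q, u
Accessibility: uRu
Branch closes: q and ¬q both at u.
All branches of the negation close; one closing branch shown above.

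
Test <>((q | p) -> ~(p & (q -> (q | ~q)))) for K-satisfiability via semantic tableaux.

1. <>((q | p) -> ~(p & (q -> (q | ~q)))), w0
2. (q | p) -> ~(p & (q -> (q | ~q))), w1   [<>-rule on 1: fresh world w1, w0Rw1]
3. ~(p & (q -> (q | ~q))), w1   [->-rule on 2 (branches; this branch)]
4. ~p, w1   [~&-rule on 3 (branches; this branch)]
Accessibility: w0Rw1

Satisfiable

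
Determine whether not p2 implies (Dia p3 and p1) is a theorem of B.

Not valid

Tableau for the negation not (not p2 implies (Dia p3 and p1)):
1. not (not p2 implies (Dia p3 and p1)), w0
2. not p2, w0
3. not (Dia p3 and p1), w0
4. not p1, w0
Accessibility: w0Rw0
The negation has an open branch (countermodel exists).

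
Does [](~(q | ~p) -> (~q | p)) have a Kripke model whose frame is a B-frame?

Yes, satisfiable

1. [](~(q | ~p) -> (~q | p)), 0
2. ~(q | ~p) -> (~q | p), 0   [[]-rule on 1 via 0R0]
3. ~q | p, 0   [->-rule on 2 (branches; this branch)]
4. p, 0   [|-rule on 3 (branches; this branch)]
Accessibility: 0R0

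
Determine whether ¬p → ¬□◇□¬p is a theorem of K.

Not valid

Tableau for the negation ¬(¬p → ¬□◇□¬p):
1. ¬(¬p → ¬□◇□¬p), w0
2. ¬p, w0
3. □◇□¬p, w0
The negation has an open branch (countermodel exists).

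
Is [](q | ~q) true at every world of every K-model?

Yes, valid

Tableau for the negation ~[](q | ~q):
1. ~[](q | ~q), u
2. ~(q | ~q), v   [~[]-rule on 1: fresh world v, uRv]
3. ~q, v   [~|-rule on 2]
4. q, v   [~|-rule on 2]
Accessibility: uRv
Branch closes: q and ~q both at v.
All branches of the negation close; one closing branch shown above.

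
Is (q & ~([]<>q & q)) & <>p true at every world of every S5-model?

No, not valid

Tableau for the negation ~((q & ~([]<>q & q)) & <>p):
1. ~((q & ~([]<>q & q)) & <>p), 0
2. ~<>p, 0
3. ~p, 0
Accessibility: 0R0
The negation has an open branch (countermodel exists).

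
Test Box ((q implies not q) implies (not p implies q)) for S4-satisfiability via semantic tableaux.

Yes, satisfiable

1. Box ((q implies not q) implies (not p implies q)), w0
2. (q implies not q) implies (not p implies q), w0
3. not p implies q, w0
4. q, w0
Accessibility: w0Rw0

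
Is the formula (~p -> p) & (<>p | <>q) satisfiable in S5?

1. (~p -> p) & (<>p | <>q), w0
2. ~p -> p, w0
3. <>p | <>q, w0
4. p, w0
5. <>q, w0
6. q, w1
Accessibility: w0Rw0, w0Rw1, w1Rw0, w1Rw1

Yes, satisfiable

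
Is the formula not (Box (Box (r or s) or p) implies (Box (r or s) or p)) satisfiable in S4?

1. not (Box (Box (r or s) or p) implies (Box (r or s) or p)), w0
2. Box (Box (r or s) or p), w0
3. not (Box (r or s) or p), w0
4. not Box (r or s), w0
5. not p, w0
6. Box (r or s) or p, w0
7. Box (r or s), w0
8. r or s, w0
9. s, w0
10. not (r or s), w1
11. not r, w1
12. not s, w1
13. Box (r or s) or p, w1
14. r or s, w1
15. p, w1
16. s, w1
Accessibility: w0Rw0, w0Rw1, w1Rw1
Branch closes: s and not s both at w1.
(One branch shown.) All branches close.

Unsatisfiable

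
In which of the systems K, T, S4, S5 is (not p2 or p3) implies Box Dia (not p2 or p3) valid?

S4-tableau for the negation not ((not p2 or p3) implies Box Dia (not p2 or p3)):
1. not ((not p2 or p3) implies Box Dia (not p2 or p3)), w0
2. not p2 or p3, w0
3. not Box Dia (not p2 or p3), w0
4. p3, w0
5. not Dia (not p2 or p3), w1
6. not (not p2 or p3), w1
7. p2, w1
8. not p3, w1
Accessibility: w0Rw0, w0Rw1, w1Rw1
Complete open branch: countermodel on an S4-frame, so not valid in S4, nor in K, T (the same frame is also a K-frame and a T-frame).
S5-tableau for the negation not ((not p2 or p3) implies Box Dia (not p2 or p3)):
1. not ((not p2 or p3) implies Box Dia (not p2 or p3)), w0
2. not p2 or p3, w0
3. not Box Dia (not p2 or p3), w0
4. p3, w0
5. not Dia (not p2 or p3), w1
6. not (not p2 or p3), w0
7. p2, w0
8. not p3, w0
Accessibility: w0Rw0, w0Rw1, w1Rw0, w1Rw1
Branch closes: p3 and not p3 both at w0.
Every branch closes (one shown): valid in S5.

S5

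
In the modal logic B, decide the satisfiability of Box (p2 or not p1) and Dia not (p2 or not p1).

1. Box (p2 or not p1) and Dia not (p2 or not p1), w0
2. Box (p2 or not p1), w0
3. Dia not (p2 or not p1), w0
4. p2 or not p1, w0
5. not p1, w0
6. not (p2 or not p1), w1
7. not p2, w1
8. p1, w1
9. p2 or not p1, w1
10. not p1, w1
Accessibility: w0Rw0, w0Rw1, w1Rw0, w1Rw1
Branch closes: p1 and not p1 both at w1.
Every branch closes; the branch above is one of them.

Unsatisfiable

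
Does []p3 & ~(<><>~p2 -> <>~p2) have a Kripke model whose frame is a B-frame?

1. []p3 & ~(<><>~p2 -> <>~p2), 0
2. []p3, 0
3. ~(<><>~p2 -> <>~p2), 0
4. <><>~p2, 0
5. ~<>~p2, 0
6. p3, 0
7. p2, 0
8. <>~p2, 1
9. p3, 1
10. p2, 1
11. ~p2, 2
Accessibility: 0R0, 0R1, 1R0, 1R1, 1R2, 2R1, 2R2

Satisfiable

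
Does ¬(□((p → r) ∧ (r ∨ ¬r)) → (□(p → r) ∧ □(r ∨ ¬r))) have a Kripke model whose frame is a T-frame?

No, unsatisfiable

1. ¬(□((p → r) ∧ (r ∨ ¬r)) → (□(p → r) ∧ □(r ∨ ¬r))), u
2. □((p → r) ∧ (r ∨ ¬r)), u
3. ¬(□(p → r) ∧ □(r ∨ ¬r)), u
4. (p → r) ∧ (r ∨ ¬r), u
5. p → r, u
6. r ∨ ¬r, u
7. ¬□(p → r), u
8. r, u
9. ¬(p → r), v
10. p, v
11. ¬r, v
12. (p → r) ∧ (r ∨ ¬r), v
13. p → r, v
14. r ∨ ¬r, v
15. r, v
Accessibility: uRu, uRv, vRv
Branch closes: r and ¬r both at v.
(One branch shown.) All branches close.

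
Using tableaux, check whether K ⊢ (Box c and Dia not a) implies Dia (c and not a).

Yes, valid

Tableau for the negation not ((Box c and Dia not a) implies Dia (c and not a)):
1. not ((Box c and Dia not a) implies Dia (c and not a)), w0
2. Box c and Dia not a, w0
3. not Dia (c and not a), w0
4. Box c, w0
5. Dia not a, w0
6. not a, w1
7. not (c and not a), w1
8. c, w1
9. a, w1
Accessibility: w0Rw1
Branch closes: a and not a both at w1.
All branches of the negation close; one closing branch shown above.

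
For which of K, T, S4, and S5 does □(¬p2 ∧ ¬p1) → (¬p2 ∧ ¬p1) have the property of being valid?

T, S4, S5

K-tableau for the negation ¬(□(¬p2 ∧ ¬p1) → (¬p2 ∧ ¬p1)):
1. ¬(□(¬p2 ∧ ¬p1) → (¬p2 ∧ ¬p1)), u
2. □(¬p2 ∧ ¬p1), u
3. ¬(¬p2 ∧ ¬p1), u
4. p1, u
Complete open branch: countermodel on a K-frame, so not valid in K.
T-tableau for the negation ¬(□(¬p2 ∧ ¬p1) → (¬p2 ∧ ¬p1)):
1. ¬(□(¬p2 ∧ ¬p1) → (¬p2 ∧ ¬p1)), u
2. □(¬p2 ∧ ¬p1), u
3. ¬(¬p2 ∧ ¬p1), u
4. ¬p2 ∧ ¬p1, u
5. ¬p2, u
6. ¬p1, u
7. p1, u
Accessibility: uRu
Branch closes: p1 and ¬p1 both at u.
Every branch closes (one shown): valid in T, hence also in S4, S5 (every theorem of T is a theorem of S4 and S5).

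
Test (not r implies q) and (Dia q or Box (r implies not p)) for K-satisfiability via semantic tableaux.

Satisfiable

1. (not r implies q) and (Dia q or Box (r implies not p)), u
2. not r implies q, u   [and-rule on 1]
3. Dia q or Box (r implies not p), u   [and-rule on 1]
4. q, u   [implies-rule on 2 (branches; this branch)]
5. Box (r implies not p), u   [or-rule on 3 (branches; this branch)]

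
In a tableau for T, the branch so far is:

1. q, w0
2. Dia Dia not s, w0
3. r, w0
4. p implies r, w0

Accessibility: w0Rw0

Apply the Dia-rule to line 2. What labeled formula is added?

a fresh world w1 with w0Rw1, and Dia not s at w1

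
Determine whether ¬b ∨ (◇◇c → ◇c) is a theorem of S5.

Tableau for the negation ¬(¬b ∨ (◇◇c → ◇c)):
1. ¬(¬b ∨ (◇◇c → ◇c)), 0
2. b, 0
3. ¬(◇◇c → ◇c), 0
4. ◇◇c, 0
5. ¬◇c, 0
6. ¬c, 0
7. ◇c, 1
8. ¬c, 1
9. c, 2
10. ¬c, 2
Accessibility: 0R0, 0R1, 0R2, 1R0, 1R1, 1R2, 2R0, 2R1, 2R2
Branch closes: c and ¬c both at 2.
All branches of the negation close; one closing branch shown above.

Yes, valid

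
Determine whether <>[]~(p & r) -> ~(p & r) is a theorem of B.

Tableau for the negation ~(<>[]~(p & r) -> ~(p & r)):
1. ~(<>[]~(p & r) -> ~(p & r)), u
2. <>[]~(p & r), u
3. p & r, u
4. p, u
5. r, u
6. []~(p & r), v
7. ~(p & r), u
8. ~(p & r), v
9. ~r, u
Accessibility: uRu, uRv, vRu, vRv
Branch closes: r and ~r both at u.
Every branch of the negation's tableau closes; the branch above is one of them.

Valid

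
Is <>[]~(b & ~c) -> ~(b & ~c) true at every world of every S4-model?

No, not valid

Tableau for the negation ~(<>[]~(b & ~c) -> ~(b & ~c)):
1. ~(<>[]~(b & ~c) -> ~(b & ~c)), u
2. <>[]~(b & ~c), u   [~->-rule on 1]
3. b & ~c, u   [~->-rule on 1]
4. b, u   [&-rule on 3]
5. ~c, u   [&-rule on 3]
6. []~(b & ~c), v   [<>-rule on 2: fresh world v, uRv]
7. ~(b & ~c), v   [[]-rule on 6 via vRv]
8. c, v   [~&-rule on 7 (branches; this branch)]
Accessibility: uRu, uRv, vRv
The negation has an open branch (countermodel exists).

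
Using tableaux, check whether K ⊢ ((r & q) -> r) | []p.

Yes, valid

Tableau for the negation ~(((r & q) -> r) | []p):
1. ~(((r & q) -> r) | []p), 0
2. ~((r & q) -> r), 0   [~|-rule on 1]
3. ~[]p, 0   [~|-rule on 1]
4. r & q, 0   [~->-rule on 2]
5. ~r, 0   [~->-rule on 2]
6. r, 0   [&-rule on 4]
7. q, 0   [&-rule on 4]
Branch closes: r and ~r both at 0.
All branches of the negation close; one closing branch shown above.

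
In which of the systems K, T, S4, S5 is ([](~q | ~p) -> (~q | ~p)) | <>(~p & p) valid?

T, S4, S5

T-tableau for the negation ~(([](~q | ~p) -> (~q | ~p)) | <>(~p & p)):
1. ~(([](~q | ~p) -> (~q | ~p)) | <>(~p & p)), 0
2. ~([](~q | ~p) -> (~q | ~p)), 0   [~|-rule on 1]
3. ~<>(~p & p), 0   [~|-rule on 1]
4. [](~q | ~p), 0   [~->-rule on 2]
5. ~(~q | ~p), 0   [~->-rule on 2]
6. q, 0   [~|-rule on 5]
7. p, 0   [~|-rule on 5]
8. ~(~p & p), 0   [~<>-rule on 3 via 0R0]
9. ~q | ~p, 0   [[]-rule on 4 via 0R0]
10. ~p, 0   [|-rule on 9 (branches; this branch)]
Accessibility: 0R0
Branch closes: p and ~p both at 0.
Every branch closes (one shown): valid in T, hence also in S4, S5 (every theorem of T is a theorem of S4 and S5).
K-tableau for the negation ~(([](~q | ~p) -> (~q | ~p)) | <>(~p & p)):
1. ~(([](~q | ~p) -> (~q | ~p)) | <>(~p & p)), 0
2. ~([](~q | ~p) -> (~q | ~p)), 0   [~|-rule on 1]
3. ~<>(~p & p), 0   [~|-rule on 1]
4. [](~q | ~p), 0   [~->-rule on 2]
5. ~(~q | ~p), 0   [~->-rule on 2]
6. q, 0   [~|-rule on 5]
7. p, 0   [~|-rule on 5]
Complete open branch: countermodel on a K-frame, so not valid in K.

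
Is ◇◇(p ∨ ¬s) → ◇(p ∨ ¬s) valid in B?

Tableau for the negation ¬(◇◇(p ∨ ¬s) → ◇(p ∨ ¬s)):
1. ¬(◇◇(p ∨ ¬s) → ◇(p ∨ ¬s)), u
2. ◇◇(p ∨ ¬s), u
3. ¬◇(p ∨ ¬s), u
4. ¬(p ∨ ¬s), u
5. ¬p, u
6. s, u
7. ◇(p ∨ ¬s), v
8. ¬(p ∨ ¬s), v
9. ¬p, v
10. s, v
11. p ∨ ¬s, w
12. ¬s, w
Accessibility: uRu, uRv, vRu, vRv, vRw, wRv, wRw
The negation has an open branch (countermodel exists).

Not valid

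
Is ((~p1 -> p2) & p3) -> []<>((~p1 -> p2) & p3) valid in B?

Yes, valid

Tableau for the negation ~(((~p1 -> p2) & p3) -> []<>((~p1 -> p2) & p3)):
1. ~(((~p1 -> p2) & p3) -> []<>((~p1 -> p2) & p3)), w0
2. (~p1 -> p2) & p3, w0   [~->-rule on 1]
3. ~[]<>((~p1 -> p2) & p3), w0   [~->-rule on 1]
4. ~p1 -> p2, w0   [&-rule on 2]
5. p3, w0   [&-rule on 2]
6. p2, w0   [->-rule on 4 (branches; this branch)]
7. ~<>((~p1 -> p2) & p3), w1   [~[]-rule on 3: fresh world w1, w0Rw1]
8. ~((~p1 -> p2) & p3), w0   [~<>-rule on 7 via w1Rw0]
9. ~((~p1 -> p2) & p3), w1   [~<>-rule on 7 via w1Rw1]
10. ~(~p1 -> p2), w0   [~&-rule on 8 (branches; this branch)]
11. ~p1, w0   [~->-rule on 10]
12. ~p2, w0   [~->-rule on 10]
Accessibility: w0Rw0, w0Rw1, w1Rw0, w1Rw1
Branch closes: p2 and ~p2 both at w0.
All branches of the negation close; one closing branch shown above.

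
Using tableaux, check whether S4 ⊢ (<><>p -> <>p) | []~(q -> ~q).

Tableau for the negation ~((<><>p -> <>p) | []~(q -> ~q)):
1. ~((<><>p -> <>p) | []~(q -> ~q)), u
2. ~(<><>p -> <>p), u   [~|-rule on 1]
3. ~[]~(q -> ~q), u   [~|-rule on 1]
4. <><>p, u   [~->-rule on 2]
5. ~<>p, u   [~->-rule on 2]
6. ~p, u   [~<>-rule on 5 via uRu]
7. q -> ~q, v   [~[]-rule on 3: fresh world v, uRv]
8. ~p, v   [~<>-rule on 5 via uRv]
9. ~q, v   [->-rule on 7 (branches; this branch)]
10. <>p, w   [<>-rule on 4: fresh world w, uRw]
11. ~p, w   [~<>-rule on 5 via uRw]
12. p, x   [<>-rule on 10: fresh world x, wRx]
13. ~p, x   [~<>-rule on 5 via uRx]
Accessibility: uRu, uRv, uRw, uRx, vRv, wRw, wRx, xRx
Branch closes: p and ~p both at x.
All branches of the negation close; one closing branch shown above.

Valid in S4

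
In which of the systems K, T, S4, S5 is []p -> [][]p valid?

S4, S5

S4-tableau for the negation ~([]p -> [][]p):
1. ~([]p -> [][]p), 0
2. []p, 0
3. ~[][]p, 0
4. p, 0
5. ~[]p, 1
6. p, 1
7. ~p, 2
8. p, 2
Accessibility: 0R0, 0R1, 0R2, 1R1, 1R2, 2R2
Branch closes: p and ~p both at 2.
Every branch closes (one shown): valid in S4, hence also in S5 (every theorem of S4 is a theorem of S5).
T-tableau for the negation ~([]p -> [][]p):
1. ~([]p -> [][]p), 0
2. []p, 0
3. ~[][]p, 0
4. p, 0
5. ~[]p, 1
6. p, 1
7. ~p, 2
Accessibility: 0R0, 0R1, 1R1, 1R2, 2R2
Complete open branch: countermodel on a T-frame, so not valid in T, nor in K (the same frame is also a K-frame).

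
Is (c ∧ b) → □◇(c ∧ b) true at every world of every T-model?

Not valid

Tableau for the negation ¬((c ∧ b) → □◇(c ∧ b)):
1. ¬((c ∧ b) → □◇(c ∧ b)), u
2. c ∧ b, u
3. ¬□◇(c ∧ b), u
4. c, u
5. b, u
6. ¬◇(c ∧ b), v
7. ¬(c ∧ b), v
8. ¬b, v
Accessibility: uRu, uRv, vRv
The negation has an open branch (countermodel exists).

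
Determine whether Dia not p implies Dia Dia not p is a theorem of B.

Tableau for the negation not (Dia not p implies Dia Dia not p):
1. not (Dia not p implies Dia Dia not p), u
2. Dia not p, u
3. not Dia Dia not p, u
4. not Dia not p, u
5. p, u
6. not p, v
7. not Dia not p, v
8. p, v
Accessibility: uRu, uRv, vRu, vRv
Branch closes: p and not p both at v.
All branches of the negation close; one closing branch shown above.

Yes, valid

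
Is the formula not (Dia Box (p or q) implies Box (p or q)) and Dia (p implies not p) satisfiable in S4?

1. not (Dia Box (p or q) implies Box (p or q)) and Dia (p implies not p), w0
2. not (Dia Box (p or q) implies Box (p or q)), w0
3. Dia (p implies not p), w0
4. Dia Box (p or q), w0
5. not Box (p or q), w0
6. p implies not p, w1
7. not p, w1
8. Box (p or q), w2
9. p or q, w2
10. q, w2
11. not (p or q), w3
12. not p, w3
13. not q, w3
Accessibility: w0Rw0, w0Rw1, w0Rw2, w0Rw3, w1Rw1, w2Rw2, w3Rw3

Satisfiable (open branch found)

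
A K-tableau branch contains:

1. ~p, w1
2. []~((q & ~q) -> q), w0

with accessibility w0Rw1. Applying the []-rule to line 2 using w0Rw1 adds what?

~((q & ~q) -> q), w1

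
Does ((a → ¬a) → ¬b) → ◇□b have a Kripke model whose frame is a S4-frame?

1. ((a → ¬a) → ¬b) → ◇□b, u
2. ◇□b, u   [→-rule on 1 (branches; this branch)]
3. □b, v   [◇-rule on 2: fresh world v, uRv]
4. b, v   [□-rule on 3 via vRv]
Accessibility: uRu, uRv, vRv

Yes, satisfiable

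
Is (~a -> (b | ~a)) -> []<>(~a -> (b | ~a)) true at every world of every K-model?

No, not valid

Tableau for the negation ~((~a -> (b | ~a)) -> []<>(~a -> (b | ~a))):
1. ~((~a -> (b | ~a)) -> []<>(~a -> (b | ~a))), 0
2. ~a -> (b | ~a), 0
3. ~[]<>(~a -> (b | ~a)), 0
4. b | ~a, 0
5. ~a, 0
6. ~<>(~a -> (b | ~a)), 1
Accessibility: 0R1
The negation has an open branch (countermodel exists).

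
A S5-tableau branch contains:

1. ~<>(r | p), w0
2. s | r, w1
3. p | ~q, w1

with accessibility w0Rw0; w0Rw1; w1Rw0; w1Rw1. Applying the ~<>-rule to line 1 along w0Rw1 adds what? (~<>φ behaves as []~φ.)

~<>φ behaves as []~φ: propagate the negated body to each accessible world.

~(r | p), w1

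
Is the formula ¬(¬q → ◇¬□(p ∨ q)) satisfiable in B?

Satisfiable (open branch found)

1. ¬(¬q → ◇¬□(p ∨ q)), 0
2. ¬q, 0
3. ¬◇¬□(p ∨ q), 0
4. □(p ∨ q), 0
5. p ∨ q, 0
6. p, 0
Accessibility: 0R0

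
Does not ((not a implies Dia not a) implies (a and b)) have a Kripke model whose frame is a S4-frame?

Satisfiable (open branch found)

1. not ((not a implies Dia not a) implies (a and b)), w0
2. not a implies Dia not a, w0   [neg-implies-rule on 1]
3. not (a and b), w0   [neg-implies-rule on 1]
4. Dia not a, w0   [implies-rule on 2 (branches; this branch)]
5. not b, w0   [neg-and-rule on 3 (branches; this branch)]
6. not a, w1   [Dia-rule on 4: fresh world w1, w0Rw1]
Accessibility: w0Rw0, w0Rw1, w1Rw1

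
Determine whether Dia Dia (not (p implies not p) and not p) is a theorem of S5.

Tableau for the negation not Dia Dia (not (p implies not p) and not p):
1. not Dia Dia (not (p implies not p) and not p), u
2. not Dia (not (p implies not p) and not p), u
3. not (not (p implies not p) and not p), u
4. p, u
Accessibility: uRu
The negation has an open branch (countermodel exists).

No, not valid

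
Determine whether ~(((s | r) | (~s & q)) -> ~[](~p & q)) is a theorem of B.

Tableau for the negation ((s | r) | (~s & q)) -> ~[](~p & q):
1. ((s | r) | (~s & q)) -> ~[](~p & q), w0
2. ~[](~p & q), w0   [->-rule on 1 (branches; this branch)]
3. ~(~p & q), w1   [~[]-rule on 2: fresh world w1, w0Rw1]
4. ~q, w1   [~&-rule on 3 (branches; this branch)]
Accessibility: w0Rw0, w0Rw1, w1Rw0, w1Rw1
The negation has an open branch (countermodel exists).

Not valid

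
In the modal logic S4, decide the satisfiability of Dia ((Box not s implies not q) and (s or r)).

Satisfiable

1. Dia ((Box not s implies not q) and (s or r)), 0
2. (Box not s implies not q) and (s or r), 1   [Dia-rule on 1: fresh world 1, 0R1]
3. Box not s implies not q, 1   [and-rule on 2]
4. s or r, 1   [and-rule on 2]
5. not q, 1   [implies-rule on 3 (branches; this branch)]
6. r, 1   [or-rule on 4 (branches; this branch)]
Accessibility: 0R0, 0R1, 1R1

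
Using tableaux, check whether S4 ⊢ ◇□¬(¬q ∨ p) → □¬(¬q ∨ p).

Tableau for the negation ¬(◇□¬(¬q ∨ p) → □¬(¬q ∨ p)):
1. ¬(◇□¬(¬q ∨ p) → □¬(¬q ∨ p)), w0
2. ◇□¬(¬q ∨ p), w0   [¬→-rule on 1]
3. ¬□¬(¬q ∨ p), w0   [¬→-rule on 1]
4. □¬(¬q ∨ p), w1   [◇-rule on 2: fresh world w1, w0Rw1]
5. ¬(¬q ∨ p), w1   [□-rule on 4 via w1Rw1]
6. q, w1   [¬∨-rule on 5]
7. ¬p, w1   [¬∨-rule on 5]
8. ¬q ∨ p, w2   [¬□-rule on 3: fresh world w2, w0Rw2]
9. p, w2   [∨-rule on 8 (branches; this branch)]
Accessibility: w0Rw0, w0Rw1, w0Rw2, w1Rw1, w2Rw2
The negation has an open branch (countermodel exists).

Invalid (countermodel exists)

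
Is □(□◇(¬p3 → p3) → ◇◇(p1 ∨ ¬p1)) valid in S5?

Tableau for the negation ¬□(□◇(¬p3 → p3) → ◇◇(p1 ∨ ¬p1)):
1. ¬□(□◇(¬p3 → p3) → ◇◇(p1 ∨ ¬p1)), w0
2. ¬(□◇(¬p3 → p3) → ◇◇(p1 ∨ ¬p1)), w1
3. □◇(¬p3 → p3), w1
4. ¬◇◇(p1 ∨ ¬p1), w1
5. ◇(¬p3 → p3), w0
6. ◇(¬p3 → p3), w1
7. ¬◇(p1 ∨ ¬p1), w0
8. ¬◇(p1 ∨ ¬p1), w1
9. ¬(p1 ∨ ¬p1), w0
10. ¬p1, w0
11. p1, w0
Accessibility: w0Rw0, w0Rw1, w1Rw0, w1Rw1
Branch closes: p1 and ¬p1 both at w0.
All branches of the negation close; one closing branch shown above.

Valid in S5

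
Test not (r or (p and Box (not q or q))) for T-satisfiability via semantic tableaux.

Satisfiable

1. not (r or (p and Box (not q or q))), w0
2. not r, w0
3. not (p and Box (not q or q)), w0
4. not p, w0
Accessibility: w0Rw0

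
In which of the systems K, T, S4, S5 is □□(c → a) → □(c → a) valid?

K-tableau for the negation ¬(□□(c → a) → □(c → a)):
1. ¬(□□(c → a) → □(c → a)), 0
2. □□(c → a), 0
3. ¬□(c → a), 0
4. ¬(c → a), 1
5. c, 1
6. ¬a, 1
7. □(c → a), 1
Accessibility: 0R1
Complete open branch: countermodel on a K-frame, so not valid in K.
T-tableau for the negation ¬(□□(c → a) → □(c → a)):
1. ¬(□□(c → a) → □(c → a)), 0
2. □□(c → a), 0
3. ¬□(c → a), 0
4. □(c → a), 0
5. c → a, 0
6. a, 0
7. ¬(c → a), 1
8. c, 1
9. ¬a, 1
10. □(c → a), 1
11. c → a, 1
12. a, 1
Accessibility: 0R0, 0R1, 1R1
Branch closes: a and ¬a both at 1.
Every branch closes (one shown): valid in T, hence also in S4, S5 (every theorem of T is a theorem of S4 and S5).

T, S4, S5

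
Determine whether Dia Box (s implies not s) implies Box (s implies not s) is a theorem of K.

Tableau for the negation not (Dia Box (s implies not s) implies Box (s implies not s)):
1. not (Dia Box (s implies not s) implies Box (s implies not s)), w0
2. Dia Box (s implies not s), w0
3. not Box (s implies not s), w0
4. Box (s implies not s), w1
5. not (s implies not s), w2
6. s, w2
Accessibility: w0Rw1, w0Rw2
The negation has an open branch (countermodel exists).

Invalid (countermodel exists)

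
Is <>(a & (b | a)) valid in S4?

Tableau for the negation ~<>(a & (b | a)):
1. ~<>(a & (b | a)), 0
2. ~(a & (b | a)), 0
3. ~(b | a), 0
4. ~b, 0
5. ~a, 0
Accessibility: 0R0
The negation has an open branch (countermodel exists).

Invalid (countermodel exists)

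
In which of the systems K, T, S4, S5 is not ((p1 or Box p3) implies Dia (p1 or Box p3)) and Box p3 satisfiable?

T-tableau for the formula:
1. not ((p1 or Box p3) implies Dia (p1 or Box p3)) and Box p3, w0
2. not ((p1 or Box p3) implies Dia (p1 or Box p3)), w0   [and-rule on 1]
3. Box p3, w0   [and-rule on 1]
4. p1 or Box p3, w0   [neg-implies-rule on 2]
5. not Dia (p1 or Box p3), w0   [neg-implies-rule on 2]
6. p3, w0   [Box-rule on 3 via w0Rw0]
7. not (p1 or Box p3), w0   [neg-Dia-rule on 5 via w0Rw0]
8. not p1, w0   [neg-or-rule on 7]
9. not Box p3, w0   [neg-or-rule on 7]
10. not p3, w1   [neg-Box-rule on 9: fresh world w1, w0Rw1]
11. p3, w1   [Box-rule on 3 via w0Rw1]
Accessibility: w0Rw0, w0Rw1, w1Rw1
Branch closes: p3 and not p3 both at w1.
Every branch closes (one shown): unsatisfiable in T, hence also in S4, S5 (every S4/S5-frame is a T-frame).
K-tableau for the formula:
1. not ((p1 or Box p3) implies Dia (p1 or Box p3)) and Box p3, w0
2. not ((p1 or Box p3) implies Dia (p1 or Box p3)), w0   [and-rule on 1]
3. Box p3, w0   [and-rule on 1]
4. p1 or Box p3, w0   [neg-implies-rule on 2]
5. not Dia (p1 or Box p3), w0   [neg-implies-rule on 2]
Complete open branch: satisfiable in K.

K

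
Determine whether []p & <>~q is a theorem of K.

Not valid

Tableau for the negation ~([]p & <>~q):
1. ~([]p & <>~q), 0
2. ~<>~q, 0
The negation has an open branch (countermodel exists).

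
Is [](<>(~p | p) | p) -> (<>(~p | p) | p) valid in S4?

Valid in S4

Tableau for the negation ~([](<>(~p | p) | p) -> (<>(~p | p) | p)):
1. ~([](<>(~p | p) | p) -> (<>(~p | p) | p)), u
2. [](<>(~p | p) | p), u   [~->-rule on 1]
3. ~(<>(~p | p) | p), u   [~->-rule on 1]
4. ~<>(~p | p), u   [~|-rule on 3]
5. ~p, u   [~|-rule on 3]
6. <>(~p | p) | p, u   [[]-rule on 2 via uRu]
7. ~(~p | p), u   [~<>-rule on 4 via uRu]
8. p, u   [~|-rule on 7]
Accessibility: uRu
Branch closes: p and ~p both at u.
All branches of the negation close; one closing branch shown above.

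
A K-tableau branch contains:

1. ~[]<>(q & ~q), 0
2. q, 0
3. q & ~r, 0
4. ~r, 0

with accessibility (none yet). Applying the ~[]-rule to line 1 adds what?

a fresh world 1 with 0R1, and ~<>(q & ~q) at 1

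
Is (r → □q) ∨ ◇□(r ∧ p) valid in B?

Invalid (countermodel exists)

Tableau for the negation ¬((r → □q) ∨ ◇□(r ∧ p)):
1. ¬((r → □q) ∨ ◇□(r ∧ p)), u
2. ¬(r → □q), u
3. ¬◇□(r ∧ p), u
4. r, u
5. ¬□q, u
6. ¬□(r ∧ p), u
7. ¬q, v
8. ¬□(r ∧ p), v
9. ¬(r ∧ p), w
10. ¬□(r ∧ p), w
11. ¬p, w
12. ¬(r ∧ p), x
13. ¬p, x
14. ¬(r ∧ p), y
15. ¬p, y
Accessibility: uRu, uRv, uRw, vRu, vRv, vRx, wRu, wRw, wRy, xRv, xRx, yRw, yRy
The negation has an open branch (countermodel exists).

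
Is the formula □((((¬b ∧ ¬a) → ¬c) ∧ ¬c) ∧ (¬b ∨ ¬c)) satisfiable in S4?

1. □((((¬b ∧ ¬a) → ¬c) ∧ ¬c) ∧ (¬b ∨ ¬c)), 0
2. (((¬b ∧ ¬a) → ¬c) ∧ ¬c) ∧ (¬b ∨ ¬c), 0   [□-rule on 1 via 0R0]
3. ((¬b ∧ ¬a) → ¬c) ∧ ¬c, 0   [∧-rule on 2]
4. ¬b ∨ ¬c, 0   [∧-rule on 2]
5. (¬b ∧ ¬a) → ¬c, 0   [∧-rule on 3]
6. ¬c, 0   [∧-rule on 3]
Accessibility: 0R0

Satisfiable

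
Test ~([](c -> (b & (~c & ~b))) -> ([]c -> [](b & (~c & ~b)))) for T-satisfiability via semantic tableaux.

Unsatisfiable (every branch closes)

1. ~([](c -> (b & (~c & ~b))) -> ([]c -> [](b & (~c & ~b)))), 0
2. [](c -> (b & (~c & ~b))), 0
3. ~([]c -> [](b & (~c & ~b))), 0
4. []c, 0
5. ~[](b & (~c & ~b)), 0
6. c -> (b & (~c & ~b)), 0
7. c, 0
8. b & (~c & ~b), 0
9. b, 0
10. ~c & ~b, 0
11. ~c, 0
12. ~b, 0
Accessibility: 0R0
Branch closes: c and ~c both at 0.
Every branch closes; the branch above is one of them.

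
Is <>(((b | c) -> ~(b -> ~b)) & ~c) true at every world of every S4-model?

Tableau for the negation ~<>(((b | c) -> ~(b -> ~b)) & ~c):
1. ~<>(((b | c) -> ~(b -> ~b)) & ~c), u
2. ~(((b | c) -> ~(b -> ~b)) & ~c), u
3. c, u
Accessibility: uRu
The negation has an open branch (countermodel exists).

No, not valid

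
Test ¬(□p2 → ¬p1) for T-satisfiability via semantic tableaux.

1. ¬(□p2 → ¬p1), 0
2. □p2, 0
3. p1, 0
4. p2, 0
Accessibility: 0R0

Satisfiable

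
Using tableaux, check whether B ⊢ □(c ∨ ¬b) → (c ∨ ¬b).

Tableau for the negation ¬(□(c ∨ ¬b) → (c ∨ ¬b)):
1. ¬(□(c ∨ ¬b) → (c ∨ ¬b)), w0
2. □(c ∨ ¬b), w0
3. ¬(c ∨ ¬b), w0
4. ¬c, w0
5. b, w0
6. c ∨ ¬b, w0
7. ¬b, w0
Accessibility: w0Rw0
Branch closes: b and ¬b both at w0.
All branches of the negation close; one closing branch shown above.

Yes, valid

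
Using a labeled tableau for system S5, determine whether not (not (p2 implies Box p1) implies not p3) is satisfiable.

1. not (not (p2 implies Box p1) implies not p3), u
2. not (p2 implies Box p1), u
3. p3, u
4. p2, u
5. not Box p1, u
6. not p1, v
Accessibility: uRu, uRv, vRu, vRv

Satisfiable (open branch found)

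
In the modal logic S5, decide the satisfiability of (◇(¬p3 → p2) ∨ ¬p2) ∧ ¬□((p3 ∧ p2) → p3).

1. (◇(¬p3 → p2) ∨ ¬p2) ∧ ¬□((p3 ∧ p2) → p3), 0
2. ◇(¬p3 → p2) ∨ ¬p2, 0   [∧-rule on 1]
3. ¬□((p3 ∧ p2) → p3), 0   [∧-rule on 1]
4. ¬p2, 0   [∨-rule on 2 (branches; this branch)]
5. ¬((p3 ∧ p2) → p3), 1   [¬□-rule on 3: fresh world 1, 0R1]
6. p3 ∧ p2, 1   [¬→-rule on 5]
7. ¬p3, 1   [¬→-rule on 5]
8. p3, 1   [∧-rule on 6]
9. p2, 1   [∧-rule on 6]
Accessibility: 0R0, 0R1, 1R0, 1R1
Branch closes: p3 and ¬p3 both at 1.
(One branch shown.) All branches close.

Unsatisfiable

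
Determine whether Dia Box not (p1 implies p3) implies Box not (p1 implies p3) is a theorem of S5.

Valid in S5

Tableau for the negation not (Dia Box not (p1 implies p3) implies Box not (p1 implies p3)):
1. not (Dia Box not (p1 implies p3) implies Box not (p1 implies p3)), w0
2. Dia Box not (p1 implies p3), w0
3. not Box not (p1 implies p3), w0
4. Box not (p1 implies p3), w1
5. not (p1 implies p3), w0
6. p1, w0
7. not p3, w0
8. not (p1 implies p3), w1
9. p1, w1
10. not p3, w1
11. p1 implies p3, w2
12. not (p1 implies p3), w2
13. p1, w2
14. not p3, w2
15. p3, w2
Accessibility: w0Rw0, w0Rw1, w0Rw2, w1Rw0, w1Rw1, w1Rw2, w2Rw0, w2Rw1, w2Rw2
Branch closes: p3 and not p3 both at w2.
Every branch of the negation's tableau closes; the branch above is one of them.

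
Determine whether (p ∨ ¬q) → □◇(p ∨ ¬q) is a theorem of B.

Tableau for the negation ¬((p ∨ ¬q) → □◇(p ∨ ¬q)):
1. ¬((p ∨ ¬q) → □◇(p ∨ ¬q)), 0
2. p ∨ ¬q, 0   [¬→-rule on 1]
3. ¬□◇(p ∨ ¬q), 0   [¬→-rule on 1]
4. ¬q, 0   [∨-rule on 2 (branches; this branch)]
5. ¬◇(p ∨ ¬q), 1   [¬□-rule on 3: fresh world 1, 0R1]
6. ¬(p ∨ ¬q), 0   [¬◇-rule on 5 via 1R0]
7. ¬p, 0   [¬∨-rule on 6]
8. q, 0   [¬∨-rule on 6]
Accessibility: 0R0, 0R1, 1R0, 1R1
Branch closes: q and ¬q both at 0.
All branches of the negation close; one closing branch shown above.

Valid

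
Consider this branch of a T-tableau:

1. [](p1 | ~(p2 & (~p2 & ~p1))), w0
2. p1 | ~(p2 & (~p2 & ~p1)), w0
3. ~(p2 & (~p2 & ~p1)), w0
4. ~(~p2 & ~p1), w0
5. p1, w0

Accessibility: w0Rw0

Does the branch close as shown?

Open

There is no literal clash: for every atom and world, at most one sign appears.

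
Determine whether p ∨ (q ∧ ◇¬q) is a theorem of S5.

No, not valid

Tableau for the negation ¬(p ∨ (q ∧ ◇¬q)):
1. ¬(p ∨ (q ∧ ◇¬q)), w0
2. ¬p, w0
3. ¬(q ∧ ◇¬q), w0
4. ¬◇¬q, w0
5. q, w0
Accessibility: w0Rw0
The negation has an open branch (countermodel exists).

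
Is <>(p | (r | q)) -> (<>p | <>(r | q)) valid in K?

Valid in K

Tableau for the negation ~(<>(p | (r | q)) -> (<>p | <>(r | q))):
1. ~(<>(p | (r | q)) -> (<>p | <>(r | q))), u
2. <>(p | (r | q)), u
3. ~(<>p | <>(r | q)), u
4. ~<>p, u
5. ~<>(r | q), u
6. p | (r | q), v
7. ~p, v
8. ~(r | q), v
9. ~r, v
10. ~q, v
11. r | q, v
12. q, v
Accessibility: uRv
Branch closes: q and ~q both at v.
All branches of the negation close; one closing branch shown above.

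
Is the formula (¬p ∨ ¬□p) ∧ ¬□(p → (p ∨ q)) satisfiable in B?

Unsatisfiable (every branch closes)

1. (¬p ∨ ¬□p) ∧ ¬□(p → (p ∨ q)), w0
2. ¬p ∨ ¬□p, w0
3. ¬□(p → (p ∨ q)), w0
4. ¬□p, w0
5. ¬(p → (p ∨ q)), w1
6. p, w1
7. ¬(p ∨ q), w1
8. ¬p, w1
9. ¬q, w1
Accessibility: w0Rw0, w0Rw1, w1Rw0, w1Rw1
Branch closes: p and ¬p both at w1.
All branches of the tableau close; one closing branch shown above.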